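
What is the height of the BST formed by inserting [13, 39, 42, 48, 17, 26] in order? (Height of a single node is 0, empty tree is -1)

Insertion order: [13, 39, 42, 48, 17, 26]
Tree (level-order array): [13, None, 39, 17, 42, None, 26, None, 48]
Compute height bottom-up (empty subtree = -1):
  height(26) = 1 + max(-1, -1) = 0
  height(17) = 1 + max(-1, 0) = 1
  height(48) = 1 + max(-1, -1) = 0
  height(42) = 1 + max(-1, 0) = 1
  height(39) = 1 + max(1, 1) = 2
  height(13) = 1 + max(-1, 2) = 3
Height = 3


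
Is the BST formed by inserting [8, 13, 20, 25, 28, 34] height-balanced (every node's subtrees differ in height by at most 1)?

Tree (level-order array): [8, None, 13, None, 20, None, 25, None, 28, None, 34]
Definition: a tree is height-balanced if, at every node, |h(left) - h(right)| <= 1 (empty subtree has height -1).
Bottom-up per-node check:
  node 34: h_left=-1, h_right=-1, diff=0 [OK], height=0
  node 28: h_left=-1, h_right=0, diff=1 [OK], height=1
  node 25: h_left=-1, h_right=1, diff=2 [FAIL (|-1-1|=2 > 1)], height=2
  node 20: h_left=-1, h_right=2, diff=3 [FAIL (|-1-2|=3 > 1)], height=3
  node 13: h_left=-1, h_right=3, diff=4 [FAIL (|-1-3|=4 > 1)], height=4
  node 8: h_left=-1, h_right=4, diff=5 [FAIL (|-1-4|=5 > 1)], height=5
Node 25 violates the condition: |-1 - 1| = 2 > 1.
Result: Not balanced


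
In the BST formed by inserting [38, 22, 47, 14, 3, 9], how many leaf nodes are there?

Tree built from: [38, 22, 47, 14, 3, 9]
Tree (level-order array): [38, 22, 47, 14, None, None, None, 3, None, None, 9]
Rule: A leaf has 0 children.
Per-node child counts:
  node 38: 2 child(ren)
  node 22: 1 child(ren)
  node 14: 1 child(ren)
  node 3: 1 child(ren)
  node 9: 0 child(ren)
  node 47: 0 child(ren)
Matching nodes: [9, 47]
Count of leaf nodes: 2


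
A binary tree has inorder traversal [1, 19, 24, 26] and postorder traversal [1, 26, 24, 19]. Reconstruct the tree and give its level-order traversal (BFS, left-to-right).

Inorder:   [1, 19, 24, 26]
Postorder: [1, 26, 24, 19]
Algorithm: postorder visits root last, so walk postorder right-to-left;
each value is the root of the current inorder slice — split it at that
value, recurse on the right subtree first, then the left.
Recursive splits:
  root=19; inorder splits into left=[1], right=[24, 26]
  root=24; inorder splits into left=[], right=[26]
  root=26; inorder splits into left=[], right=[]
  root=1; inorder splits into left=[], right=[]
Reconstructed level-order: [19, 1, 24, 26]


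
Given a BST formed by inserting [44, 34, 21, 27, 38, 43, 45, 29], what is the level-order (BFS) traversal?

Tree insertion order: [44, 34, 21, 27, 38, 43, 45, 29]
Tree (level-order array): [44, 34, 45, 21, 38, None, None, None, 27, None, 43, None, 29]
BFS from the root, enqueuing left then right child of each popped node:
  queue [44] -> pop 44, enqueue [34, 45], visited so far: [44]
  queue [34, 45] -> pop 34, enqueue [21, 38], visited so far: [44, 34]
  queue [45, 21, 38] -> pop 45, enqueue [none], visited so far: [44, 34, 45]
  queue [21, 38] -> pop 21, enqueue [27], visited so far: [44, 34, 45, 21]
  queue [38, 27] -> pop 38, enqueue [43], visited so far: [44, 34, 45, 21, 38]
  queue [27, 43] -> pop 27, enqueue [29], visited so far: [44, 34, 45, 21, 38, 27]
  queue [43, 29] -> pop 43, enqueue [none], visited so far: [44, 34, 45, 21, 38, 27, 43]
  queue [29] -> pop 29, enqueue [none], visited so far: [44, 34, 45, 21, 38, 27, 43, 29]
Result: [44, 34, 45, 21, 38, 27, 43, 29]


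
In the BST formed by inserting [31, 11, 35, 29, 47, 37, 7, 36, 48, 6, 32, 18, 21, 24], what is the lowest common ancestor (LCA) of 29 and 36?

Tree insertion order: [31, 11, 35, 29, 47, 37, 7, 36, 48, 6, 32, 18, 21, 24]
Tree (level-order array): [31, 11, 35, 7, 29, 32, 47, 6, None, 18, None, None, None, 37, 48, None, None, None, 21, 36, None, None, None, None, 24]
In a BST, the LCA of p=29, q=36 is the first node v on the
root-to-leaf path with p <= v <= q (go left if both < v, right if both > v).
Walk from root:
  at 31: 29 <= 31 <= 36, this is the LCA
LCA = 31


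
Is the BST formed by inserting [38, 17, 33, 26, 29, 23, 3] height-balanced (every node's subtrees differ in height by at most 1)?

Tree (level-order array): [38, 17, None, 3, 33, None, None, 26, None, 23, 29]
Definition: a tree is height-balanced if, at every node, |h(left) - h(right)| <= 1 (empty subtree has height -1).
Bottom-up per-node check:
  node 3: h_left=-1, h_right=-1, diff=0 [OK], height=0
  node 23: h_left=-1, h_right=-1, diff=0 [OK], height=0
  node 29: h_left=-1, h_right=-1, diff=0 [OK], height=0
  node 26: h_left=0, h_right=0, diff=0 [OK], height=1
  node 33: h_left=1, h_right=-1, diff=2 [FAIL (|1--1|=2 > 1)], height=2
  node 17: h_left=0, h_right=2, diff=2 [FAIL (|0-2|=2 > 1)], height=3
  node 38: h_left=3, h_right=-1, diff=4 [FAIL (|3--1|=4 > 1)], height=4
Node 33 violates the condition: |1 - -1| = 2 > 1.
Result: Not balanced


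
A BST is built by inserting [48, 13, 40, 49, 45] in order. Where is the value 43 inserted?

Starting tree (level order): [48, 13, 49, None, 40, None, None, None, 45]
Insertion path: 48 -> 13 -> 40 -> 45
Result: insert 43 as left child of 45
Final tree (level order): [48, 13, 49, None, 40, None, None, None, 45, 43]


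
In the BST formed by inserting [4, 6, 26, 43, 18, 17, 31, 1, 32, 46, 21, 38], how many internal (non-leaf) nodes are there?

Tree built from: [4, 6, 26, 43, 18, 17, 31, 1, 32, 46, 21, 38]
Tree (level-order array): [4, 1, 6, None, None, None, 26, 18, 43, 17, 21, 31, 46, None, None, None, None, None, 32, None, None, None, 38]
Rule: An internal node has at least one child.
Per-node child counts:
  node 4: 2 child(ren)
  node 1: 0 child(ren)
  node 6: 1 child(ren)
  node 26: 2 child(ren)
  node 18: 2 child(ren)
  node 17: 0 child(ren)
  node 21: 0 child(ren)
  node 43: 2 child(ren)
  node 31: 1 child(ren)
  node 32: 1 child(ren)
  node 38: 0 child(ren)
  node 46: 0 child(ren)
Matching nodes: [4, 6, 26, 18, 43, 31, 32]
Count of internal (non-leaf) nodes: 7


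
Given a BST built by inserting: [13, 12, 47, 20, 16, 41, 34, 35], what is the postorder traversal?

Tree insertion order: [13, 12, 47, 20, 16, 41, 34, 35]
Tree (level-order array): [13, 12, 47, None, None, 20, None, 16, 41, None, None, 34, None, None, 35]
Postorder traversal: [12, 16, 35, 34, 41, 20, 47, 13]


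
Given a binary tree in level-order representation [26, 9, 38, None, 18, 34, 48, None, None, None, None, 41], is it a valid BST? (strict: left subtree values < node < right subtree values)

Level-order array: [26, 9, 38, None, 18, 34, 48, None, None, None, None, 41]
Validate using subtree bounds (lo, hi): at each node, require lo < value < hi,
then recurse left with hi=value and right with lo=value.
Preorder trace (stopping at first violation):
  at node 26 with bounds (-inf, +inf): OK
  at node 9 with bounds (-inf, 26): OK
  at node 18 with bounds (9, 26): OK
  at node 38 with bounds (26, +inf): OK
  at node 34 with bounds (26, 38): OK
  at node 48 with bounds (38, +inf): OK
  at node 41 with bounds (38, 48): OK
No violation found at any node.
Result: Valid BST


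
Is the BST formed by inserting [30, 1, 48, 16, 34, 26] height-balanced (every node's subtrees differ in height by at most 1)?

Tree (level-order array): [30, 1, 48, None, 16, 34, None, None, 26]
Definition: a tree is height-balanced if, at every node, |h(left) - h(right)| <= 1 (empty subtree has height -1).
Bottom-up per-node check:
  node 26: h_left=-1, h_right=-1, diff=0 [OK], height=0
  node 16: h_left=-1, h_right=0, diff=1 [OK], height=1
  node 1: h_left=-1, h_right=1, diff=2 [FAIL (|-1-1|=2 > 1)], height=2
  node 34: h_left=-1, h_right=-1, diff=0 [OK], height=0
  node 48: h_left=0, h_right=-1, diff=1 [OK], height=1
  node 30: h_left=2, h_right=1, diff=1 [OK], height=3
Node 1 violates the condition: |-1 - 1| = 2 > 1.
Result: Not balanced


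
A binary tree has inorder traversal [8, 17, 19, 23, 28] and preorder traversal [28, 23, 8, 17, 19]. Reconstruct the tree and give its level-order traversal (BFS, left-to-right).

Inorder:  [8, 17, 19, 23, 28]
Preorder: [28, 23, 8, 17, 19]
Algorithm: preorder visits root first, so consume preorder in order;
for each root, split the current inorder slice at that value into
left-subtree inorder and right-subtree inorder, then recurse.
Recursive splits:
  root=28; inorder splits into left=[8, 17, 19, 23], right=[]
  root=23; inorder splits into left=[8, 17, 19], right=[]
  root=8; inorder splits into left=[], right=[17, 19]
  root=17; inorder splits into left=[], right=[19]
  root=19; inorder splits into left=[], right=[]
Reconstructed level-order: [28, 23, 8, 17, 19]


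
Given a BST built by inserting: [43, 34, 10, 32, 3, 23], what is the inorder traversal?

Tree insertion order: [43, 34, 10, 32, 3, 23]
Tree (level-order array): [43, 34, None, 10, None, 3, 32, None, None, 23]
Inorder traversal: [3, 10, 23, 32, 34, 43]


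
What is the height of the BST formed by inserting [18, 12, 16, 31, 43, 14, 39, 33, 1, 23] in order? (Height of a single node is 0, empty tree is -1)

Insertion order: [18, 12, 16, 31, 43, 14, 39, 33, 1, 23]
Tree (level-order array): [18, 12, 31, 1, 16, 23, 43, None, None, 14, None, None, None, 39, None, None, None, 33]
Compute height bottom-up (empty subtree = -1):
  height(1) = 1 + max(-1, -1) = 0
  height(14) = 1 + max(-1, -1) = 0
  height(16) = 1 + max(0, -1) = 1
  height(12) = 1 + max(0, 1) = 2
  height(23) = 1 + max(-1, -1) = 0
  height(33) = 1 + max(-1, -1) = 0
  height(39) = 1 + max(0, -1) = 1
  height(43) = 1 + max(1, -1) = 2
  height(31) = 1 + max(0, 2) = 3
  height(18) = 1 + max(2, 3) = 4
Height = 4


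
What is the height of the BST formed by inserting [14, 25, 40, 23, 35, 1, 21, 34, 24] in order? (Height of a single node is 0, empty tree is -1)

Insertion order: [14, 25, 40, 23, 35, 1, 21, 34, 24]
Tree (level-order array): [14, 1, 25, None, None, 23, 40, 21, 24, 35, None, None, None, None, None, 34]
Compute height bottom-up (empty subtree = -1):
  height(1) = 1 + max(-1, -1) = 0
  height(21) = 1 + max(-1, -1) = 0
  height(24) = 1 + max(-1, -1) = 0
  height(23) = 1 + max(0, 0) = 1
  height(34) = 1 + max(-1, -1) = 0
  height(35) = 1 + max(0, -1) = 1
  height(40) = 1 + max(1, -1) = 2
  height(25) = 1 + max(1, 2) = 3
  height(14) = 1 + max(0, 3) = 4
Height = 4


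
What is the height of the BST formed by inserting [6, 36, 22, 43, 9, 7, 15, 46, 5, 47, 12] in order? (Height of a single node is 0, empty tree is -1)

Insertion order: [6, 36, 22, 43, 9, 7, 15, 46, 5, 47, 12]
Tree (level-order array): [6, 5, 36, None, None, 22, 43, 9, None, None, 46, 7, 15, None, 47, None, None, 12]
Compute height bottom-up (empty subtree = -1):
  height(5) = 1 + max(-1, -1) = 0
  height(7) = 1 + max(-1, -1) = 0
  height(12) = 1 + max(-1, -1) = 0
  height(15) = 1 + max(0, -1) = 1
  height(9) = 1 + max(0, 1) = 2
  height(22) = 1 + max(2, -1) = 3
  height(47) = 1 + max(-1, -1) = 0
  height(46) = 1 + max(-1, 0) = 1
  height(43) = 1 + max(-1, 1) = 2
  height(36) = 1 + max(3, 2) = 4
  height(6) = 1 + max(0, 4) = 5
Height = 5


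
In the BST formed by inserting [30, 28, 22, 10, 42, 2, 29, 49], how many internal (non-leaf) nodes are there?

Tree built from: [30, 28, 22, 10, 42, 2, 29, 49]
Tree (level-order array): [30, 28, 42, 22, 29, None, 49, 10, None, None, None, None, None, 2]
Rule: An internal node has at least one child.
Per-node child counts:
  node 30: 2 child(ren)
  node 28: 2 child(ren)
  node 22: 1 child(ren)
  node 10: 1 child(ren)
  node 2: 0 child(ren)
  node 29: 0 child(ren)
  node 42: 1 child(ren)
  node 49: 0 child(ren)
Matching nodes: [30, 28, 22, 10, 42]
Count of internal (non-leaf) nodes: 5


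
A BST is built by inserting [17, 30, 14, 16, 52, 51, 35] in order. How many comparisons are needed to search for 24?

Search path for 24: 17 -> 30
Found: False
Comparisons: 2


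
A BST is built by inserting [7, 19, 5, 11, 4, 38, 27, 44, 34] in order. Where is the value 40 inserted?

Starting tree (level order): [7, 5, 19, 4, None, 11, 38, None, None, None, None, 27, 44, None, 34]
Insertion path: 7 -> 19 -> 38 -> 44
Result: insert 40 as left child of 44
Final tree (level order): [7, 5, 19, 4, None, 11, 38, None, None, None, None, 27, 44, None, 34, 40]


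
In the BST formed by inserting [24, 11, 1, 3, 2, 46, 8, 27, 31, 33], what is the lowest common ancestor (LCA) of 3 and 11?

Tree insertion order: [24, 11, 1, 3, 2, 46, 8, 27, 31, 33]
Tree (level-order array): [24, 11, 46, 1, None, 27, None, None, 3, None, 31, 2, 8, None, 33]
In a BST, the LCA of p=3, q=11 is the first node v on the
root-to-leaf path with p <= v <= q (go left if both < v, right if both > v).
Walk from root:
  at 24: both 3 and 11 < 24, go left
  at 11: 3 <= 11 <= 11, this is the LCA
LCA = 11


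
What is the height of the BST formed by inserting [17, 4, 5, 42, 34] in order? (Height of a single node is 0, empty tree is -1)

Insertion order: [17, 4, 5, 42, 34]
Tree (level-order array): [17, 4, 42, None, 5, 34]
Compute height bottom-up (empty subtree = -1):
  height(5) = 1 + max(-1, -1) = 0
  height(4) = 1 + max(-1, 0) = 1
  height(34) = 1 + max(-1, -1) = 0
  height(42) = 1 + max(0, -1) = 1
  height(17) = 1 + max(1, 1) = 2
Height = 2


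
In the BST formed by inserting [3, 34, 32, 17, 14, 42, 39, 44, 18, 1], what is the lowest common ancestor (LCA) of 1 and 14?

Tree insertion order: [3, 34, 32, 17, 14, 42, 39, 44, 18, 1]
Tree (level-order array): [3, 1, 34, None, None, 32, 42, 17, None, 39, 44, 14, 18]
In a BST, the LCA of p=1, q=14 is the first node v on the
root-to-leaf path with p <= v <= q (go left if both < v, right if both > v).
Walk from root:
  at 3: 1 <= 3 <= 14, this is the LCA
LCA = 3


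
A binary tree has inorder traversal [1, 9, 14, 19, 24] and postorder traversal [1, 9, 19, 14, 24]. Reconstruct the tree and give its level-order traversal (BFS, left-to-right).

Inorder:   [1, 9, 14, 19, 24]
Postorder: [1, 9, 19, 14, 24]
Algorithm: postorder visits root last, so walk postorder right-to-left;
each value is the root of the current inorder slice — split it at that
value, recurse on the right subtree first, then the left.
Recursive splits:
  root=24; inorder splits into left=[1, 9, 14, 19], right=[]
  root=14; inorder splits into left=[1, 9], right=[19]
  root=19; inorder splits into left=[], right=[]
  root=9; inorder splits into left=[1], right=[]
  root=1; inorder splits into left=[], right=[]
Reconstructed level-order: [24, 14, 9, 19, 1]


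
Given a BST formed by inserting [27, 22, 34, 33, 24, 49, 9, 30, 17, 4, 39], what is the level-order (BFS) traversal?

Tree insertion order: [27, 22, 34, 33, 24, 49, 9, 30, 17, 4, 39]
Tree (level-order array): [27, 22, 34, 9, 24, 33, 49, 4, 17, None, None, 30, None, 39]
BFS from the root, enqueuing left then right child of each popped node:
  queue [27] -> pop 27, enqueue [22, 34], visited so far: [27]
  queue [22, 34] -> pop 22, enqueue [9, 24], visited so far: [27, 22]
  queue [34, 9, 24] -> pop 34, enqueue [33, 49], visited so far: [27, 22, 34]
  queue [9, 24, 33, 49] -> pop 9, enqueue [4, 17], visited so far: [27, 22, 34, 9]
  queue [24, 33, 49, 4, 17] -> pop 24, enqueue [none], visited so far: [27, 22, 34, 9, 24]
  queue [33, 49, 4, 17] -> pop 33, enqueue [30], visited so far: [27, 22, 34, 9, 24, 33]
  queue [49, 4, 17, 30] -> pop 49, enqueue [39], visited so far: [27, 22, 34, 9, 24, 33, 49]
  queue [4, 17, 30, 39] -> pop 4, enqueue [none], visited so far: [27, 22, 34, 9, 24, 33, 49, 4]
  queue [17, 30, 39] -> pop 17, enqueue [none], visited so far: [27, 22, 34, 9, 24, 33, 49, 4, 17]
  queue [30, 39] -> pop 30, enqueue [none], visited so far: [27, 22, 34, 9, 24, 33, 49, 4, 17, 30]
  queue [39] -> pop 39, enqueue [none], visited so far: [27, 22, 34, 9, 24, 33, 49, 4, 17, 30, 39]
Result: [27, 22, 34, 9, 24, 33, 49, 4, 17, 30, 39]


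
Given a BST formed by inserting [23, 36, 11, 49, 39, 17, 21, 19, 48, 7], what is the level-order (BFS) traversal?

Tree insertion order: [23, 36, 11, 49, 39, 17, 21, 19, 48, 7]
Tree (level-order array): [23, 11, 36, 7, 17, None, 49, None, None, None, 21, 39, None, 19, None, None, 48]
BFS from the root, enqueuing left then right child of each popped node:
  queue [23] -> pop 23, enqueue [11, 36], visited so far: [23]
  queue [11, 36] -> pop 11, enqueue [7, 17], visited so far: [23, 11]
  queue [36, 7, 17] -> pop 36, enqueue [49], visited so far: [23, 11, 36]
  queue [7, 17, 49] -> pop 7, enqueue [none], visited so far: [23, 11, 36, 7]
  queue [17, 49] -> pop 17, enqueue [21], visited so far: [23, 11, 36, 7, 17]
  queue [49, 21] -> pop 49, enqueue [39], visited so far: [23, 11, 36, 7, 17, 49]
  queue [21, 39] -> pop 21, enqueue [19], visited so far: [23, 11, 36, 7, 17, 49, 21]
  queue [39, 19] -> pop 39, enqueue [48], visited so far: [23, 11, 36, 7, 17, 49, 21, 39]
  queue [19, 48] -> pop 19, enqueue [none], visited so far: [23, 11, 36, 7, 17, 49, 21, 39, 19]
  queue [48] -> pop 48, enqueue [none], visited so far: [23, 11, 36, 7, 17, 49, 21, 39, 19, 48]
Result: [23, 11, 36, 7, 17, 49, 21, 39, 19, 48]


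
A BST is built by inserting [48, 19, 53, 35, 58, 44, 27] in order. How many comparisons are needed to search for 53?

Search path for 53: 48 -> 53
Found: True
Comparisons: 2


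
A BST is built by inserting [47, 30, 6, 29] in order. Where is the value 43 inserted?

Starting tree (level order): [47, 30, None, 6, None, None, 29]
Insertion path: 47 -> 30
Result: insert 43 as right child of 30
Final tree (level order): [47, 30, None, 6, 43, None, 29]


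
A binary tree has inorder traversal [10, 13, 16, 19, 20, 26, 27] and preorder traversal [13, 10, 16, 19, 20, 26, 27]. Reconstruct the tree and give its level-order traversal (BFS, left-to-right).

Inorder:  [10, 13, 16, 19, 20, 26, 27]
Preorder: [13, 10, 16, 19, 20, 26, 27]
Algorithm: preorder visits root first, so consume preorder in order;
for each root, split the current inorder slice at that value into
left-subtree inorder and right-subtree inorder, then recurse.
Recursive splits:
  root=13; inorder splits into left=[10], right=[16, 19, 20, 26, 27]
  root=10; inorder splits into left=[], right=[]
  root=16; inorder splits into left=[], right=[19, 20, 26, 27]
  root=19; inorder splits into left=[], right=[20, 26, 27]
  root=20; inorder splits into left=[], right=[26, 27]
  root=26; inorder splits into left=[], right=[27]
  root=27; inorder splits into left=[], right=[]
Reconstructed level-order: [13, 10, 16, 19, 20, 26, 27]


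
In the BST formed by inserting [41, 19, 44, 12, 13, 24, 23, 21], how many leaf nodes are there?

Tree built from: [41, 19, 44, 12, 13, 24, 23, 21]
Tree (level-order array): [41, 19, 44, 12, 24, None, None, None, 13, 23, None, None, None, 21]
Rule: A leaf has 0 children.
Per-node child counts:
  node 41: 2 child(ren)
  node 19: 2 child(ren)
  node 12: 1 child(ren)
  node 13: 0 child(ren)
  node 24: 1 child(ren)
  node 23: 1 child(ren)
  node 21: 0 child(ren)
  node 44: 0 child(ren)
Matching nodes: [13, 21, 44]
Count of leaf nodes: 3


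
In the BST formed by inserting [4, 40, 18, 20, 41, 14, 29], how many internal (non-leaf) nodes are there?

Tree built from: [4, 40, 18, 20, 41, 14, 29]
Tree (level-order array): [4, None, 40, 18, 41, 14, 20, None, None, None, None, None, 29]
Rule: An internal node has at least one child.
Per-node child counts:
  node 4: 1 child(ren)
  node 40: 2 child(ren)
  node 18: 2 child(ren)
  node 14: 0 child(ren)
  node 20: 1 child(ren)
  node 29: 0 child(ren)
  node 41: 0 child(ren)
Matching nodes: [4, 40, 18, 20]
Count of internal (non-leaf) nodes: 4


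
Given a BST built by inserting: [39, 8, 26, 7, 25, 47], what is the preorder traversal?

Tree insertion order: [39, 8, 26, 7, 25, 47]
Tree (level-order array): [39, 8, 47, 7, 26, None, None, None, None, 25]
Preorder traversal: [39, 8, 7, 26, 25, 47]


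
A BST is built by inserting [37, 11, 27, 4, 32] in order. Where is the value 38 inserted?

Starting tree (level order): [37, 11, None, 4, 27, None, None, None, 32]
Insertion path: 37
Result: insert 38 as right child of 37
Final tree (level order): [37, 11, 38, 4, 27, None, None, None, None, None, 32]


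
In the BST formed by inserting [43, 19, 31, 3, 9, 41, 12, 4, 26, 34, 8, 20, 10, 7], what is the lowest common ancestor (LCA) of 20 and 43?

Tree insertion order: [43, 19, 31, 3, 9, 41, 12, 4, 26, 34, 8, 20, 10, 7]
Tree (level-order array): [43, 19, None, 3, 31, None, 9, 26, 41, 4, 12, 20, None, 34, None, None, 8, 10, None, None, None, None, None, 7]
In a BST, the LCA of p=20, q=43 is the first node v on the
root-to-leaf path with p <= v <= q (go left if both < v, right if both > v).
Walk from root:
  at 43: 20 <= 43 <= 43, this is the LCA
LCA = 43


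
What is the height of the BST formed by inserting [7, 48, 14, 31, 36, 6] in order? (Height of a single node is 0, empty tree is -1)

Insertion order: [7, 48, 14, 31, 36, 6]
Tree (level-order array): [7, 6, 48, None, None, 14, None, None, 31, None, 36]
Compute height bottom-up (empty subtree = -1):
  height(6) = 1 + max(-1, -1) = 0
  height(36) = 1 + max(-1, -1) = 0
  height(31) = 1 + max(-1, 0) = 1
  height(14) = 1 + max(-1, 1) = 2
  height(48) = 1 + max(2, -1) = 3
  height(7) = 1 + max(0, 3) = 4
Height = 4


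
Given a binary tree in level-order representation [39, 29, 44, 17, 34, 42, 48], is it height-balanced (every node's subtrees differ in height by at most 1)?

Tree (level-order array): [39, 29, 44, 17, 34, 42, 48]
Definition: a tree is height-balanced if, at every node, |h(left) - h(right)| <= 1 (empty subtree has height -1).
Bottom-up per-node check:
  node 17: h_left=-1, h_right=-1, diff=0 [OK], height=0
  node 34: h_left=-1, h_right=-1, diff=0 [OK], height=0
  node 29: h_left=0, h_right=0, diff=0 [OK], height=1
  node 42: h_left=-1, h_right=-1, diff=0 [OK], height=0
  node 48: h_left=-1, h_right=-1, diff=0 [OK], height=0
  node 44: h_left=0, h_right=0, diff=0 [OK], height=1
  node 39: h_left=1, h_right=1, diff=0 [OK], height=2
All nodes satisfy the balance condition.
Result: Balanced


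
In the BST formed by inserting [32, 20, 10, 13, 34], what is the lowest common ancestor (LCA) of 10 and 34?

Tree insertion order: [32, 20, 10, 13, 34]
Tree (level-order array): [32, 20, 34, 10, None, None, None, None, 13]
In a BST, the LCA of p=10, q=34 is the first node v on the
root-to-leaf path with p <= v <= q (go left if both < v, right if both > v).
Walk from root:
  at 32: 10 <= 32 <= 34, this is the LCA
LCA = 32


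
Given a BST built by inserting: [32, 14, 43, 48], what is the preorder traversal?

Tree insertion order: [32, 14, 43, 48]
Tree (level-order array): [32, 14, 43, None, None, None, 48]
Preorder traversal: [32, 14, 43, 48]


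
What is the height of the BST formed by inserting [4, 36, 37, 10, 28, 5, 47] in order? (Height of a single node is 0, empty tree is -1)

Insertion order: [4, 36, 37, 10, 28, 5, 47]
Tree (level-order array): [4, None, 36, 10, 37, 5, 28, None, 47]
Compute height bottom-up (empty subtree = -1):
  height(5) = 1 + max(-1, -1) = 0
  height(28) = 1 + max(-1, -1) = 0
  height(10) = 1 + max(0, 0) = 1
  height(47) = 1 + max(-1, -1) = 0
  height(37) = 1 + max(-1, 0) = 1
  height(36) = 1 + max(1, 1) = 2
  height(4) = 1 + max(-1, 2) = 3
Height = 3


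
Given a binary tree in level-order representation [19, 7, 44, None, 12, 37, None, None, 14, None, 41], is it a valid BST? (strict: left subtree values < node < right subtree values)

Level-order array: [19, 7, 44, None, 12, 37, None, None, 14, None, 41]
Validate using subtree bounds (lo, hi): at each node, require lo < value < hi,
then recurse left with hi=value and right with lo=value.
Preorder trace (stopping at first violation):
  at node 19 with bounds (-inf, +inf): OK
  at node 7 with bounds (-inf, 19): OK
  at node 12 with bounds (7, 19): OK
  at node 14 with bounds (12, 19): OK
  at node 44 with bounds (19, +inf): OK
  at node 37 with bounds (19, 44): OK
  at node 41 with bounds (37, 44): OK
No violation found at any node.
Result: Valid BST


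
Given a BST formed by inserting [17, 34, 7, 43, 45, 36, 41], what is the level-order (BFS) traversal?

Tree insertion order: [17, 34, 7, 43, 45, 36, 41]
Tree (level-order array): [17, 7, 34, None, None, None, 43, 36, 45, None, 41]
BFS from the root, enqueuing left then right child of each popped node:
  queue [17] -> pop 17, enqueue [7, 34], visited so far: [17]
  queue [7, 34] -> pop 7, enqueue [none], visited so far: [17, 7]
  queue [34] -> pop 34, enqueue [43], visited so far: [17, 7, 34]
  queue [43] -> pop 43, enqueue [36, 45], visited so far: [17, 7, 34, 43]
  queue [36, 45] -> pop 36, enqueue [41], visited so far: [17, 7, 34, 43, 36]
  queue [45, 41] -> pop 45, enqueue [none], visited so far: [17, 7, 34, 43, 36, 45]
  queue [41] -> pop 41, enqueue [none], visited so far: [17, 7, 34, 43, 36, 45, 41]
Result: [17, 7, 34, 43, 36, 45, 41]


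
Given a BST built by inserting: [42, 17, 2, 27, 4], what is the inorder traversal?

Tree insertion order: [42, 17, 2, 27, 4]
Tree (level-order array): [42, 17, None, 2, 27, None, 4]
Inorder traversal: [2, 4, 17, 27, 42]


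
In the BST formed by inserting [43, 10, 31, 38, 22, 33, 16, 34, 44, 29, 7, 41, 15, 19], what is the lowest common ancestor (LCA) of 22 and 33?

Tree insertion order: [43, 10, 31, 38, 22, 33, 16, 34, 44, 29, 7, 41, 15, 19]
Tree (level-order array): [43, 10, 44, 7, 31, None, None, None, None, 22, 38, 16, 29, 33, 41, 15, 19, None, None, None, 34]
In a BST, the LCA of p=22, q=33 is the first node v on the
root-to-leaf path with p <= v <= q (go left if both < v, right if both > v).
Walk from root:
  at 43: both 22 and 33 < 43, go left
  at 10: both 22 and 33 > 10, go right
  at 31: 22 <= 31 <= 33, this is the LCA
LCA = 31


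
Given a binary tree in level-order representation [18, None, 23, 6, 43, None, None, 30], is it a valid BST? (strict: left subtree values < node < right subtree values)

Level-order array: [18, None, 23, 6, 43, None, None, 30]
Validate using subtree bounds (lo, hi): at each node, require lo < value < hi,
then recurse left with hi=value and right with lo=value.
Preorder trace (stopping at first violation):
  at node 18 with bounds (-inf, +inf): OK
  at node 23 with bounds (18, +inf): OK
  at node 6 with bounds (18, 23): VIOLATION
Node 6 violates its bound: not (18 < 6 < 23).
Result: Not a valid BST


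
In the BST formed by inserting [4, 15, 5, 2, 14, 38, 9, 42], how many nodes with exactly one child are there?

Tree built from: [4, 15, 5, 2, 14, 38, 9, 42]
Tree (level-order array): [4, 2, 15, None, None, 5, 38, None, 14, None, 42, 9]
Rule: These are nodes with exactly 1 non-null child.
Per-node child counts:
  node 4: 2 child(ren)
  node 2: 0 child(ren)
  node 15: 2 child(ren)
  node 5: 1 child(ren)
  node 14: 1 child(ren)
  node 9: 0 child(ren)
  node 38: 1 child(ren)
  node 42: 0 child(ren)
Matching nodes: [5, 14, 38]
Count of nodes with exactly one child: 3


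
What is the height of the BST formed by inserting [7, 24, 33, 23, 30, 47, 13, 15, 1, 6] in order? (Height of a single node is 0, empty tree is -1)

Insertion order: [7, 24, 33, 23, 30, 47, 13, 15, 1, 6]
Tree (level-order array): [7, 1, 24, None, 6, 23, 33, None, None, 13, None, 30, 47, None, 15]
Compute height bottom-up (empty subtree = -1):
  height(6) = 1 + max(-1, -1) = 0
  height(1) = 1 + max(-1, 0) = 1
  height(15) = 1 + max(-1, -1) = 0
  height(13) = 1 + max(-1, 0) = 1
  height(23) = 1 + max(1, -1) = 2
  height(30) = 1 + max(-1, -1) = 0
  height(47) = 1 + max(-1, -1) = 0
  height(33) = 1 + max(0, 0) = 1
  height(24) = 1 + max(2, 1) = 3
  height(7) = 1 + max(1, 3) = 4
Height = 4


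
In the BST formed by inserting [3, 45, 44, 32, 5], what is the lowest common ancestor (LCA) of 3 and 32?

Tree insertion order: [3, 45, 44, 32, 5]
Tree (level-order array): [3, None, 45, 44, None, 32, None, 5]
In a BST, the LCA of p=3, q=32 is the first node v on the
root-to-leaf path with p <= v <= q (go left if both < v, right if both > v).
Walk from root:
  at 3: 3 <= 3 <= 32, this is the LCA
LCA = 3


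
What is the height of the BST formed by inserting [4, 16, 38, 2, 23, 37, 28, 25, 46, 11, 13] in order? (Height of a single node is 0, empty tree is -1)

Insertion order: [4, 16, 38, 2, 23, 37, 28, 25, 46, 11, 13]
Tree (level-order array): [4, 2, 16, None, None, 11, 38, None, 13, 23, 46, None, None, None, 37, None, None, 28, None, 25]
Compute height bottom-up (empty subtree = -1):
  height(2) = 1 + max(-1, -1) = 0
  height(13) = 1 + max(-1, -1) = 0
  height(11) = 1 + max(-1, 0) = 1
  height(25) = 1 + max(-1, -1) = 0
  height(28) = 1 + max(0, -1) = 1
  height(37) = 1 + max(1, -1) = 2
  height(23) = 1 + max(-1, 2) = 3
  height(46) = 1 + max(-1, -1) = 0
  height(38) = 1 + max(3, 0) = 4
  height(16) = 1 + max(1, 4) = 5
  height(4) = 1 + max(0, 5) = 6
Height = 6


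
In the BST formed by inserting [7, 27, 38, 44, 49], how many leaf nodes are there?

Tree built from: [7, 27, 38, 44, 49]
Tree (level-order array): [7, None, 27, None, 38, None, 44, None, 49]
Rule: A leaf has 0 children.
Per-node child counts:
  node 7: 1 child(ren)
  node 27: 1 child(ren)
  node 38: 1 child(ren)
  node 44: 1 child(ren)
  node 49: 0 child(ren)
Matching nodes: [49]
Count of leaf nodes: 1


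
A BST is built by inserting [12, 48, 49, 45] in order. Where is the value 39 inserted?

Starting tree (level order): [12, None, 48, 45, 49]
Insertion path: 12 -> 48 -> 45
Result: insert 39 as left child of 45
Final tree (level order): [12, None, 48, 45, 49, 39]


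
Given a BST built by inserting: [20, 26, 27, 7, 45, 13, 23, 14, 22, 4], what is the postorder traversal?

Tree insertion order: [20, 26, 27, 7, 45, 13, 23, 14, 22, 4]
Tree (level-order array): [20, 7, 26, 4, 13, 23, 27, None, None, None, 14, 22, None, None, 45]
Postorder traversal: [4, 14, 13, 7, 22, 23, 45, 27, 26, 20]


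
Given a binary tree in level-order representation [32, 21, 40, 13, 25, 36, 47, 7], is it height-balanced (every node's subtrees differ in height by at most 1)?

Tree (level-order array): [32, 21, 40, 13, 25, 36, 47, 7]
Definition: a tree is height-balanced if, at every node, |h(left) - h(right)| <= 1 (empty subtree has height -1).
Bottom-up per-node check:
  node 7: h_left=-1, h_right=-1, diff=0 [OK], height=0
  node 13: h_left=0, h_right=-1, diff=1 [OK], height=1
  node 25: h_left=-1, h_right=-1, diff=0 [OK], height=0
  node 21: h_left=1, h_right=0, diff=1 [OK], height=2
  node 36: h_left=-1, h_right=-1, diff=0 [OK], height=0
  node 47: h_left=-1, h_right=-1, diff=0 [OK], height=0
  node 40: h_left=0, h_right=0, diff=0 [OK], height=1
  node 32: h_left=2, h_right=1, diff=1 [OK], height=3
All nodes satisfy the balance condition.
Result: Balanced


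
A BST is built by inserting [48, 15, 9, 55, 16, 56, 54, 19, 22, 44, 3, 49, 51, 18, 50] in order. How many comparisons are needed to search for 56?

Search path for 56: 48 -> 55 -> 56
Found: True
Comparisons: 3


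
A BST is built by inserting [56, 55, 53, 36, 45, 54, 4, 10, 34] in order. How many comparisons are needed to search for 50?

Search path for 50: 56 -> 55 -> 53 -> 36 -> 45
Found: False
Comparisons: 5


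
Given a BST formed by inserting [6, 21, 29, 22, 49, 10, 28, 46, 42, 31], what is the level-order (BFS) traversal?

Tree insertion order: [6, 21, 29, 22, 49, 10, 28, 46, 42, 31]
Tree (level-order array): [6, None, 21, 10, 29, None, None, 22, 49, None, 28, 46, None, None, None, 42, None, 31]
BFS from the root, enqueuing left then right child of each popped node:
  queue [6] -> pop 6, enqueue [21], visited so far: [6]
  queue [21] -> pop 21, enqueue [10, 29], visited so far: [6, 21]
  queue [10, 29] -> pop 10, enqueue [none], visited so far: [6, 21, 10]
  queue [29] -> pop 29, enqueue [22, 49], visited so far: [6, 21, 10, 29]
  queue [22, 49] -> pop 22, enqueue [28], visited so far: [6, 21, 10, 29, 22]
  queue [49, 28] -> pop 49, enqueue [46], visited so far: [6, 21, 10, 29, 22, 49]
  queue [28, 46] -> pop 28, enqueue [none], visited so far: [6, 21, 10, 29, 22, 49, 28]
  queue [46] -> pop 46, enqueue [42], visited so far: [6, 21, 10, 29, 22, 49, 28, 46]
  queue [42] -> pop 42, enqueue [31], visited so far: [6, 21, 10, 29, 22, 49, 28, 46, 42]
  queue [31] -> pop 31, enqueue [none], visited so far: [6, 21, 10, 29, 22, 49, 28, 46, 42, 31]
Result: [6, 21, 10, 29, 22, 49, 28, 46, 42, 31]


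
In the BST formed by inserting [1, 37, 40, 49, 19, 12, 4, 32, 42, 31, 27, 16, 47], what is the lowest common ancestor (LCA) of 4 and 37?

Tree insertion order: [1, 37, 40, 49, 19, 12, 4, 32, 42, 31, 27, 16, 47]
Tree (level-order array): [1, None, 37, 19, 40, 12, 32, None, 49, 4, 16, 31, None, 42, None, None, None, None, None, 27, None, None, 47]
In a BST, the LCA of p=4, q=37 is the first node v on the
root-to-leaf path with p <= v <= q (go left if both < v, right if both > v).
Walk from root:
  at 1: both 4 and 37 > 1, go right
  at 37: 4 <= 37 <= 37, this is the LCA
LCA = 37


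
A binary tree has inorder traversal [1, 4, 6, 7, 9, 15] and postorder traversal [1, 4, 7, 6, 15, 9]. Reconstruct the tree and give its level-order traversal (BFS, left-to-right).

Inorder:   [1, 4, 6, 7, 9, 15]
Postorder: [1, 4, 7, 6, 15, 9]
Algorithm: postorder visits root last, so walk postorder right-to-left;
each value is the root of the current inorder slice — split it at that
value, recurse on the right subtree first, then the left.
Recursive splits:
  root=9; inorder splits into left=[1, 4, 6, 7], right=[15]
  root=15; inorder splits into left=[], right=[]
  root=6; inorder splits into left=[1, 4], right=[7]
  root=7; inorder splits into left=[], right=[]
  root=4; inorder splits into left=[1], right=[]
  root=1; inorder splits into left=[], right=[]
Reconstructed level-order: [9, 6, 15, 4, 7, 1]


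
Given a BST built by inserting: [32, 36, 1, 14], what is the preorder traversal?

Tree insertion order: [32, 36, 1, 14]
Tree (level-order array): [32, 1, 36, None, 14]
Preorder traversal: [32, 1, 14, 36]


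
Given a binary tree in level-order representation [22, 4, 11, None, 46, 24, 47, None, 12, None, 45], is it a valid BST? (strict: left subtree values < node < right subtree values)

Level-order array: [22, 4, 11, None, 46, 24, 47, None, 12, None, 45]
Validate using subtree bounds (lo, hi): at each node, require lo < value < hi,
then recurse left with hi=value and right with lo=value.
Preorder trace (stopping at first violation):
  at node 22 with bounds (-inf, +inf): OK
  at node 4 with bounds (-inf, 22): OK
  at node 46 with bounds (4, 22): VIOLATION
Node 46 violates its bound: not (4 < 46 < 22).
Result: Not a valid BST


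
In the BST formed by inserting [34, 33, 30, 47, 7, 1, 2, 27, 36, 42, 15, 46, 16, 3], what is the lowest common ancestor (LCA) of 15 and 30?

Tree insertion order: [34, 33, 30, 47, 7, 1, 2, 27, 36, 42, 15, 46, 16, 3]
Tree (level-order array): [34, 33, 47, 30, None, 36, None, 7, None, None, 42, 1, 27, None, 46, None, 2, 15, None, None, None, None, 3, None, 16]
In a BST, the LCA of p=15, q=30 is the first node v on the
root-to-leaf path with p <= v <= q (go left if both < v, right if both > v).
Walk from root:
  at 34: both 15 and 30 < 34, go left
  at 33: both 15 and 30 < 33, go left
  at 30: 15 <= 30 <= 30, this is the LCA
LCA = 30


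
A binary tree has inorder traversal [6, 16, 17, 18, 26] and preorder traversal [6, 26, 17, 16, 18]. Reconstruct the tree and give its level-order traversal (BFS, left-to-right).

Inorder:  [6, 16, 17, 18, 26]
Preorder: [6, 26, 17, 16, 18]
Algorithm: preorder visits root first, so consume preorder in order;
for each root, split the current inorder slice at that value into
left-subtree inorder and right-subtree inorder, then recurse.
Recursive splits:
  root=6; inorder splits into left=[], right=[16, 17, 18, 26]
  root=26; inorder splits into left=[16, 17, 18], right=[]
  root=17; inorder splits into left=[16], right=[18]
  root=16; inorder splits into left=[], right=[]
  root=18; inorder splits into left=[], right=[]
Reconstructed level-order: [6, 26, 17, 16, 18]


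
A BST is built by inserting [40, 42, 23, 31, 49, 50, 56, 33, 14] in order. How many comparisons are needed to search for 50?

Search path for 50: 40 -> 42 -> 49 -> 50
Found: True
Comparisons: 4


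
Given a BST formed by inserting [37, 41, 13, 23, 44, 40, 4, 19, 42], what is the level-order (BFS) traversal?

Tree insertion order: [37, 41, 13, 23, 44, 40, 4, 19, 42]
Tree (level-order array): [37, 13, 41, 4, 23, 40, 44, None, None, 19, None, None, None, 42]
BFS from the root, enqueuing left then right child of each popped node:
  queue [37] -> pop 37, enqueue [13, 41], visited so far: [37]
  queue [13, 41] -> pop 13, enqueue [4, 23], visited so far: [37, 13]
  queue [41, 4, 23] -> pop 41, enqueue [40, 44], visited so far: [37, 13, 41]
  queue [4, 23, 40, 44] -> pop 4, enqueue [none], visited so far: [37, 13, 41, 4]
  queue [23, 40, 44] -> pop 23, enqueue [19], visited so far: [37, 13, 41, 4, 23]
  queue [40, 44, 19] -> pop 40, enqueue [none], visited so far: [37, 13, 41, 4, 23, 40]
  queue [44, 19] -> pop 44, enqueue [42], visited so far: [37, 13, 41, 4, 23, 40, 44]
  queue [19, 42] -> pop 19, enqueue [none], visited so far: [37, 13, 41, 4, 23, 40, 44, 19]
  queue [42] -> pop 42, enqueue [none], visited so far: [37, 13, 41, 4, 23, 40, 44, 19, 42]
Result: [37, 13, 41, 4, 23, 40, 44, 19, 42]


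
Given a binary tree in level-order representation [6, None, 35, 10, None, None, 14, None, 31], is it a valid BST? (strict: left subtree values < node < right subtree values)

Level-order array: [6, None, 35, 10, None, None, 14, None, 31]
Validate using subtree bounds (lo, hi): at each node, require lo < value < hi,
then recurse left with hi=value and right with lo=value.
Preorder trace (stopping at first violation):
  at node 6 with bounds (-inf, +inf): OK
  at node 35 with bounds (6, +inf): OK
  at node 10 with bounds (6, 35): OK
  at node 14 with bounds (10, 35): OK
  at node 31 with bounds (14, 35): OK
No violation found at any node.
Result: Valid BST


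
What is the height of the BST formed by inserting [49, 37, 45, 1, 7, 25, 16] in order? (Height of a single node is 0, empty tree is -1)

Insertion order: [49, 37, 45, 1, 7, 25, 16]
Tree (level-order array): [49, 37, None, 1, 45, None, 7, None, None, None, 25, 16]
Compute height bottom-up (empty subtree = -1):
  height(16) = 1 + max(-1, -1) = 0
  height(25) = 1 + max(0, -1) = 1
  height(7) = 1 + max(-1, 1) = 2
  height(1) = 1 + max(-1, 2) = 3
  height(45) = 1 + max(-1, -1) = 0
  height(37) = 1 + max(3, 0) = 4
  height(49) = 1 + max(4, -1) = 5
Height = 5


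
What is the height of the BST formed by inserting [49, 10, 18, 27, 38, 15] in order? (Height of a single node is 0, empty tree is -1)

Insertion order: [49, 10, 18, 27, 38, 15]
Tree (level-order array): [49, 10, None, None, 18, 15, 27, None, None, None, 38]
Compute height bottom-up (empty subtree = -1):
  height(15) = 1 + max(-1, -1) = 0
  height(38) = 1 + max(-1, -1) = 0
  height(27) = 1 + max(-1, 0) = 1
  height(18) = 1 + max(0, 1) = 2
  height(10) = 1 + max(-1, 2) = 3
  height(49) = 1 + max(3, -1) = 4
Height = 4


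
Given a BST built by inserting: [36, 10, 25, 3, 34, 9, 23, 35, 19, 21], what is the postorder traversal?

Tree insertion order: [36, 10, 25, 3, 34, 9, 23, 35, 19, 21]
Tree (level-order array): [36, 10, None, 3, 25, None, 9, 23, 34, None, None, 19, None, None, 35, None, 21]
Postorder traversal: [9, 3, 21, 19, 23, 35, 34, 25, 10, 36]


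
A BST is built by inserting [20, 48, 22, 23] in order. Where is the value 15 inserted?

Starting tree (level order): [20, None, 48, 22, None, None, 23]
Insertion path: 20
Result: insert 15 as left child of 20
Final tree (level order): [20, 15, 48, None, None, 22, None, None, 23]


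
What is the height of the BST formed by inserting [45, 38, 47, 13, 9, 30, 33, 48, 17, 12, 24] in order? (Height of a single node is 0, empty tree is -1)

Insertion order: [45, 38, 47, 13, 9, 30, 33, 48, 17, 12, 24]
Tree (level-order array): [45, 38, 47, 13, None, None, 48, 9, 30, None, None, None, 12, 17, 33, None, None, None, 24]
Compute height bottom-up (empty subtree = -1):
  height(12) = 1 + max(-1, -1) = 0
  height(9) = 1 + max(-1, 0) = 1
  height(24) = 1 + max(-1, -1) = 0
  height(17) = 1 + max(-1, 0) = 1
  height(33) = 1 + max(-1, -1) = 0
  height(30) = 1 + max(1, 0) = 2
  height(13) = 1 + max(1, 2) = 3
  height(38) = 1 + max(3, -1) = 4
  height(48) = 1 + max(-1, -1) = 0
  height(47) = 1 + max(-1, 0) = 1
  height(45) = 1 + max(4, 1) = 5
Height = 5
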